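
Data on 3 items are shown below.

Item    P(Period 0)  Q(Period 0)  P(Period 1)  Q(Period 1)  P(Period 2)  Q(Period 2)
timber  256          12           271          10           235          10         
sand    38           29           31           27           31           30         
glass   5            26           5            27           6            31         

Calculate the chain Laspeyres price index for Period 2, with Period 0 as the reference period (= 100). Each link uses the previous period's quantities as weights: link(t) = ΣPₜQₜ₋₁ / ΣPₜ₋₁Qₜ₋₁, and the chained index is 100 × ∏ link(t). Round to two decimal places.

Link Period 0→Period 1:
ΣP(Period 1)Q(Period 0) = 271×12 + 31×29 + 5×26 = 3252 + 899 + 130 = 4281
ΣP(Period 0)Q(Period 0) = 256×12 + 38×29 + 5×26 = 3072 + 1102 + 130 = 4304
link = 4281/4304 = 0.994656
Link Period 1→Period 2:
ΣP(Period 2)Q(Period 1) = 235×10 + 31×27 + 6×27 = 2350 + 837 + 162 = 3349
ΣP(Period 1)Q(Period 1) = 271×10 + 31×27 + 5×27 = 2710 + 837 + 135 = 3682
link = 3349/3682 = 0.909560
Chained index = 100 × 0.994656 × 0.909560 = 90.4699

90.47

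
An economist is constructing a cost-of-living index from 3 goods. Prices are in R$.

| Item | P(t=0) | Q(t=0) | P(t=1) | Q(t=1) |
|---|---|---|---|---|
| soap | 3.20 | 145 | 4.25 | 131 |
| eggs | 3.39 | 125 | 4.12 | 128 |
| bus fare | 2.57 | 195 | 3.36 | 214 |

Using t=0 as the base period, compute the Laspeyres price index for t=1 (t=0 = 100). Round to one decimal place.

Laspeyres price index uses base-period quantities as weights.
ΣP(t=1)·Q(t=0) = 4.25×145 + 4.12×125 + 3.36×195 = 616.25 + 515 + 655.2 = 1786.45
ΣP(t=0)·Q(t=0) = 3.20×145 + 3.39×125 + 2.57×195 = 464 + 423.75 + 501.15 = 1388.9
Index = 1786.45 / 1388.9 × 100 = 128.6234

128.6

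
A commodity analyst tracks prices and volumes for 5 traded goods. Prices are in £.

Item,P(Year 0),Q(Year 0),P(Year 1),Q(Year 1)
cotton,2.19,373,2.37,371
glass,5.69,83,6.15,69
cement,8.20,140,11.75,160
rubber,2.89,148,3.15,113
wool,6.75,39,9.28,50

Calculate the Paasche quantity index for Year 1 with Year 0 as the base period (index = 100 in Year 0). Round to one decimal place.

Paasche quantity index uses current-period prices as weights.
ΣP(Year 1)·Q(Year 1) = 2.37×371 + 6.15×69 + 11.75×160 + 3.15×113 + 9.28×50 = 879.27 + 424.35 + 1880 + 355.95 + 464 = 4003.57
ΣP(Year 1)·Q(Year 0) = 2.37×373 + 6.15×83 + 11.75×140 + 3.15×148 + 9.28×39 = 884.01 + 510.45 + 1645 + 466.2 + 361.92 = 3867.58
Index = 4003.57 / 3867.58 × 100 = 103.5162

103.5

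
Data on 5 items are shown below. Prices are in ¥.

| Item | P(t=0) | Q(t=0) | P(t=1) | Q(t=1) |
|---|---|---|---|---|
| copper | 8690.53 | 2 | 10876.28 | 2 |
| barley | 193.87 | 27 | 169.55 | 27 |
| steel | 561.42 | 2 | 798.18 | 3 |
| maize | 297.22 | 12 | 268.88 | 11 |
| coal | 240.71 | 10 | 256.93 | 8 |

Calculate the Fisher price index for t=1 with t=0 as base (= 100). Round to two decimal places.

113.94

Laspeyres component (base-period weights):
ΣP(t=1)Q(t=0) = 10876.28×2 + 169.55×27 + 798.18×2 + 268.88×12 + 256.93×10 = 21752.56 + 4577.85 + 1596.36 + 3226.56 + 2569.3 = 33722.63
ΣP(t=0)Q(t=0) = 8690.53×2 + 193.87×27 + 561.42×2 + 297.22×12 + 240.71×10 = 17381.06 + 5234.49 + 1122.84 + 3566.64 + 2407.1 = 29712.13
L = 33722.63 / 29712.13 × 100 = 113.4979
Paasche component (current-period weights):
ΣP(t=1)Q(t=1) = 10876.28×2 + 169.55×27 + 798.18×3 + 268.88×11 + 256.93×8 = 21752.56 + 4577.85 + 2394.54 + 2957.68 + 2055.44 = 33738.07
ΣP(t=0)Q(t=1) = 8690.53×2 + 193.87×27 + 561.42×3 + 297.22×11 + 240.71×8 = 17381.06 + 5234.49 + 1684.26 + 3269.42 + 1925.68 = 29494.91
P = 33738.07 / 29494.91 × 100 = 114.3861
Fisher = √(L × P) = √(113.4979 × 114.3861) = 113.9411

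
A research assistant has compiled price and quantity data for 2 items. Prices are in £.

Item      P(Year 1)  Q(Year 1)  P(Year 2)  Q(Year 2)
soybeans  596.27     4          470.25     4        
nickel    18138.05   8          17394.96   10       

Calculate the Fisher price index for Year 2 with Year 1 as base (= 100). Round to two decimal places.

95.65

Laspeyres component (base-period weights):
ΣP(Year 2)Q(Year 1) = 470.25×4 + 17394.96×8 = 1881 + 139159.68 = 141040.68
ΣP(Year 1)Q(Year 1) = 596.27×4 + 18138.05×8 = 2385.08 + 145104.4 = 147489.48
L = 141040.68 / 147489.48 × 100 = 95.6276
Paasche component (current-period weights):
ΣP(Year 2)Q(Year 2) = 470.25×4 + 17394.96×10 = 1881 + 173949.6 = 175830.6
ΣP(Year 1)Q(Year 2) = 596.27×4 + 18138.05×10 = 2385.08 + 181380.5 = 183765.58
P = 175830.6 / 183765.58 × 100 = 95.6820
Fisher = √(L × P) = √(95.6276 × 95.6820) = 95.6548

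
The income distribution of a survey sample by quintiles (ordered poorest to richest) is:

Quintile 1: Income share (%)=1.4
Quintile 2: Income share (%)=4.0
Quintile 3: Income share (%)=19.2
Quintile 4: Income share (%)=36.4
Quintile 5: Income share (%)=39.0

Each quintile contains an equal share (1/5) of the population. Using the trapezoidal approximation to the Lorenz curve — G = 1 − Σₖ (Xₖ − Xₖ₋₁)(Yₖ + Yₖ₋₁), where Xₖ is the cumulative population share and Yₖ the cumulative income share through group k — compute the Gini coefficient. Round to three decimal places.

0.430

Cumulative income shares Yₖ: 0.0140, 0.0540, 0.2460, 0.6100, 1.0000
Σ (Xₖ−Xₖ₋₁)(Yₖ+Yₖ₋₁) = (1/5)(0.0140+0.0000) + (1/5)(0.0540+0.0140) + (1/5)(0.2460+0.0540) + (1/5)(0.6100+0.2460) + (1/5)(1.0000+0.6100)
  = 0.0028 + 0.0136 + 0.0600 + 0.1712 + 0.3220 = 0.5696
G = 1 − 0.5696 = 0.4304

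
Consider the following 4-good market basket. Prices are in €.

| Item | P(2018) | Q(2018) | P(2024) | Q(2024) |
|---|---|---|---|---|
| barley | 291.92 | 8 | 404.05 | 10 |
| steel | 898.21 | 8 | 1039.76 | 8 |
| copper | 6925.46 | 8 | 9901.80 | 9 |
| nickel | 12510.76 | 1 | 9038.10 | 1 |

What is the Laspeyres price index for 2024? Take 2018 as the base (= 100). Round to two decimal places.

128.89

Laspeyres price index uses base-period quantities as weights.
ΣP(2024)·Q(2018) = 404.05×8 + 1039.76×8 + 9901.80×8 + 9038.10×1 = 3232.4 + 8318.08 + 79214.4 + 9038.1 = 99802.98
ΣP(2018)·Q(2018) = 291.92×8 + 898.21×8 + 6925.46×8 + 12510.76×1 = 2335.36 + 7185.68 + 55403.68 + 12510.76 = 77435.48
Index = 99802.98 / 77435.48 × 100 = 128.8853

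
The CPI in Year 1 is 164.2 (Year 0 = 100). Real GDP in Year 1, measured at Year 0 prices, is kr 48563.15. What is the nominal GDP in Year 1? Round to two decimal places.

79740.69

Nominal = Real × (Index/100) = 48563.15 × (164.2/100)
        = 48563.15 × 1.642 = 79740.6923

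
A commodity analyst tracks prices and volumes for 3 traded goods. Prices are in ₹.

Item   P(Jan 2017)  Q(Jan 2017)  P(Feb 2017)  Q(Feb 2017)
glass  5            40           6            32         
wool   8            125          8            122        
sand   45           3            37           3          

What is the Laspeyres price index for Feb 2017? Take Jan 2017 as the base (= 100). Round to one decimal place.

Laspeyres price index uses base-period quantities as weights.
ΣP(Feb 2017)·Q(Jan 2017) = 6×40 + 8×125 + 37×3 = 240 + 1000 + 111 = 1351
ΣP(Jan 2017)·Q(Jan 2017) = 5×40 + 8×125 + 45×3 = 200 + 1000 + 135 = 1335
Index = 1351 / 1335 × 100 = 101.1985

101.2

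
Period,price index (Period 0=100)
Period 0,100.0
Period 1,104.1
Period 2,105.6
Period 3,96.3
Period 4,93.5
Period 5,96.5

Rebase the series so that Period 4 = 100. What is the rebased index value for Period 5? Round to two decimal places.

Rebased(Period 5) = 96.5 / 93.5 × 100 = 103.2086

103.21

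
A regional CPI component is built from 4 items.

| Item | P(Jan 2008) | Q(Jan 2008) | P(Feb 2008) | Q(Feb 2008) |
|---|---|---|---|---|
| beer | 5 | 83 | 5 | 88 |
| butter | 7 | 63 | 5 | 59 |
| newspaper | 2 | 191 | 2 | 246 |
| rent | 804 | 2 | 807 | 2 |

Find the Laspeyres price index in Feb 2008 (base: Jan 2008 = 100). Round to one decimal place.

Laspeyres price index uses base-period quantities as weights.
ΣP(Feb 2008)·Q(Jan 2008) = 5×83 + 5×63 + 2×191 + 807×2 = 415 + 315 + 382 + 1614 = 2726
ΣP(Jan 2008)·Q(Jan 2008) = 5×83 + 7×63 + 2×191 + 804×2 = 415 + 441 + 382 + 1608 = 2846
Index = 2726 / 2846 × 100 = 95.7836

95.8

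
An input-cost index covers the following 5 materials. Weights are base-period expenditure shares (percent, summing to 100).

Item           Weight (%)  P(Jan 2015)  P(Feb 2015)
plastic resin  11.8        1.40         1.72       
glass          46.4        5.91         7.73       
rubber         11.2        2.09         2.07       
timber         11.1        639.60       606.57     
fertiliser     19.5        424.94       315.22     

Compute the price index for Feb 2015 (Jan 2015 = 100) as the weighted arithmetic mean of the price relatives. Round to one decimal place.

plastic resin: 11.8 × (1.72/1.40) = 11.8 × 1.228571 = 14.4971
glass: 46.4 × (7.73/5.91) = 46.4 × 1.307953 = 60.6890
rubber: 11.2 × (2.07/2.09) = 11.2 × 0.990431 = 11.0928
timber: 11.1 × (606.57/639.60) = 11.1 × 0.948358 = 10.5268
fertiliser: 19.5 × (315.22/424.94) = 19.5 × 0.741799 = 14.4651
Index = Σ wᵢ·(p₁ᵢ/p₀ᵢ) = 14.4971 + 60.6890 + 11.0928 + 10.5268 + 14.4651 = 111.2708

111.3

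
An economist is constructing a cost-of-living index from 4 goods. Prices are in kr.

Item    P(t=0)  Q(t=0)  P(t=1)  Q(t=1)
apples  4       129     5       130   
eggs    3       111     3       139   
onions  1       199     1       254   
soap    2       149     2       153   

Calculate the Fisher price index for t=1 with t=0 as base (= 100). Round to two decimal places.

109.13

Laspeyres component (base-period weights):
ΣP(t=1)Q(t=0) = 5×129 + 3×111 + 1×199 + 2×149 = 645 + 333 + 199 + 298 = 1475
ΣP(t=0)Q(t=0) = 4×129 + 3×111 + 1×199 + 2×149 = 516 + 333 + 199 + 298 = 1346
L = 1475 / 1346 × 100 = 109.5840
Paasche component (current-period weights):
ΣP(t=1)Q(t=1) = 5×130 + 3×139 + 1×254 + 2×153 = 650 + 417 + 254 + 306 = 1627
ΣP(t=0)Q(t=1) = 4×130 + 3×139 + 1×254 + 2×153 = 520 + 417 + 254 + 306 = 1497
P = 1627 / 1497 × 100 = 108.6840
Fisher = √(L × P) = √(109.5840 × 108.6840) = 109.1331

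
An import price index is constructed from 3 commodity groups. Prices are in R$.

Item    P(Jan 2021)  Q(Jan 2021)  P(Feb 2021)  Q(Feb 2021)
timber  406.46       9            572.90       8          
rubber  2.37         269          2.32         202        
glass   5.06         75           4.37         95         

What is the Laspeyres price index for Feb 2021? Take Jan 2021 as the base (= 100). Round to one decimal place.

130.6

Laspeyres price index uses base-period quantities as weights.
ΣP(Feb 2021)·Q(Jan 2021) = 572.90×9 + 2.32×269 + 4.37×75 = 5156.1 + 624.08 + 327.75 = 6107.93
ΣP(Jan 2021)·Q(Jan 2021) = 406.46×9 + 2.37×269 + 5.06×75 = 3658.14 + 637.53 + 379.5 = 4675.17
Index = 6107.93 / 4675.17 × 100 = 130.6462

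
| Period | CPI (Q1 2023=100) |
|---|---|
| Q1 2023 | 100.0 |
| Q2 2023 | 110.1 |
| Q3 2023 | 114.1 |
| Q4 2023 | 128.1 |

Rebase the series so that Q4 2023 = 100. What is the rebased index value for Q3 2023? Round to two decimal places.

89.07

Rebased(Q3 2023) = 114.1 / 128.1 × 100 = 89.0710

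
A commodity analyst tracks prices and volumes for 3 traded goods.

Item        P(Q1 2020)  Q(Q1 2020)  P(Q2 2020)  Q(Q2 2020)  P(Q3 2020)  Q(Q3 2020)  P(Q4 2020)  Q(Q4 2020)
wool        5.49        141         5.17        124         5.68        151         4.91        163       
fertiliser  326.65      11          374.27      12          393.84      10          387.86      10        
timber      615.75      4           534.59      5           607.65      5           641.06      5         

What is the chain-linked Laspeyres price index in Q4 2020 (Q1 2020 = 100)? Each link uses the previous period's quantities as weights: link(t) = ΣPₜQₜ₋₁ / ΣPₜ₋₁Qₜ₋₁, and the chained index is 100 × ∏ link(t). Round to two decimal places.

110.82

Link Q1 2020→Q2 2020:
ΣP(Q2 2020)Q(Q1 2020) = 5.17×141 + 374.27×11 + 534.59×4 = 728.97 + 4116.97 + 2138.36 = 6984.3
ΣP(Q1 2020)Q(Q1 2020) = 5.49×141 + 326.65×11 + 615.75×4 = 774.09 + 3593.15 + 2463 = 6830.24
link = 6984.3/6830.24 = 1.022556
Link Q2 2020→Q3 2020:
ΣP(Q3 2020)Q(Q2 2020) = 5.68×124 + 393.84×12 + 607.65×5 = 704.32 + 4726.08 + 3038.25 = 8468.65
ΣP(Q2 2020)Q(Q2 2020) = 5.17×124 + 374.27×12 + 534.59×5 = 641.08 + 4491.24 + 2672.95 = 7805.27
link = 8468.65/7805.27 = 1.084991
Link Q3 2020→Q4 2020:
ΣP(Q4 2020)Q(Q3 2020) = 4.91×151 + 387.86×10 + 641.06×5 = 741.41 + 3878.6 + 3205.3 = 7825.31
ΣP(Q3 2020)Q(Q3 2020) = 5.68×151 + 393.84×10 + 607.65×5 = 857.68 + 3938.4 + 3038.25 = 7834.33
link = 7825.31/7834.33 = 0.998849
Chained index = 100 × 1.022556 × 1.084991 × 0.998849 = 110.8187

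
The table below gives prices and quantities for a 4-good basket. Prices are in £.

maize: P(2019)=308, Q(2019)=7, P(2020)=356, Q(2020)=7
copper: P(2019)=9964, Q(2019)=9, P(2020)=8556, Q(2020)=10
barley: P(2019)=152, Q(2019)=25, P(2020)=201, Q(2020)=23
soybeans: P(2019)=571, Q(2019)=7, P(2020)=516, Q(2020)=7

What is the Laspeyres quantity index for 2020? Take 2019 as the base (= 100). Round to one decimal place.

Laspeyres quantity index uses base-period prices as weights.
ΣP(2019)·Q(2020) = 308×7 + 9964×10 + 152×23 + 571×7 = 2156 + 99640 + 3496 + 3997 = 109289
ΣP(2019)·Q(2019) = 308×7 + 9964×9 + 152×25 + 571×7 = 2156 + 89676 + 3800 + 3997 = 99629
Index = 109289 / 99629 × 100 = 109.6960

109.7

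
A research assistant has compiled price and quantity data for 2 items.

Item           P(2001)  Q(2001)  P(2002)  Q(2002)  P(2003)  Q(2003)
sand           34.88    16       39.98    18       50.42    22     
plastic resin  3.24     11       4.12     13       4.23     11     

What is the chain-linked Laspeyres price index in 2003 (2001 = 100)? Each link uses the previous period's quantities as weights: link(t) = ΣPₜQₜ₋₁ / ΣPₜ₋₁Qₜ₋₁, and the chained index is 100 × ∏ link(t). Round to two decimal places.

Link 2001→2002:
ΣP(2002)Q(2001) = 39.98×16 + 4.12×11 = 639.68 + 45.32 = 685
ΣP(2001)Q(2001) = 34.88×16 + 3.24×11 = 558.08 + 35.64 = 593.72
link = 685/593.72 = 1.153743
Link 2002→2003:
ΣP(2003)Q(2002) = 50.42×18 + 4.23×13 = 907.56 + 54.99 = 962.55
ΣP(2002)Q(2002) = 39.98×18 + 4.12×13 = 719.64 + 53.56 = 773.2
link = 962.55/773.2 = 1.244891
Chained index = 100 × 1.153743 × 1.244891 = 143.6284

143.63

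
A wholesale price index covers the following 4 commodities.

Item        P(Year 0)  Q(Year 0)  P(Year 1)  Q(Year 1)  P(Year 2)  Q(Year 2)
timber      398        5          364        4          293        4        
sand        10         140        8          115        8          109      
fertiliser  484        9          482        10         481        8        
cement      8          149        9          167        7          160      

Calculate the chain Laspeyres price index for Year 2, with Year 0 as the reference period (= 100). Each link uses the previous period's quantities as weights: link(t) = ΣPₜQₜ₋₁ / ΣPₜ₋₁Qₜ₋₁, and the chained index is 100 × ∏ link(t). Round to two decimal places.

Link Year 0→Year 1:
ΣP(Year 1)Q(Year 0) = 364×5 + 8×140 + 482×9 + 9×149 = 1820 + 1120 + 4338 + 1341 = 8619
ΣP(Year 0)Q(Year 0) = 398×5 + 10×140 + 484×9 + 8×149 = 1990 + 1400 + 4356 + 1192 = 8938
link = 8619/8938 = 0.964310
Link Year 1→Year 2:
ΣP(Year 2)Q(Year 1) = 293×4 + 8×115 + 481×10 + 7×167 = 1172 + 920 + 4810 + 1169 = 8071
ΣP(Year 1)Q(Year 1) = 364×4 + 8×115 + 482×10 + 9×167 = 1456 + 920 + 4820 + 1503 = 8699
link = 8071/8699 = 0.927808
Chained index = 100 × 0.964310 × 0.927808 = 89.4694

89.47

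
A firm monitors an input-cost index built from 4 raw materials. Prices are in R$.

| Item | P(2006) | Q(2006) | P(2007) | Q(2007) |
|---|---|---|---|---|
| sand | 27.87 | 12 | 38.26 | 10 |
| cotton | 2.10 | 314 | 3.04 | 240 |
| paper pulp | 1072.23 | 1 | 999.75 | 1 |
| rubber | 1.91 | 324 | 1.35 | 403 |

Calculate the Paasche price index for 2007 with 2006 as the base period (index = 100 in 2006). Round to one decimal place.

Paasche price index uses current-period quantities as weights.
ΣP(2007)·Q(2007) = 38.26×10 + 3.04×240 + 999.75×1 + 1.35×403 = 382.6 + 729.6 + 999.75 + 544.05 = 2656
ΣP(2006)·Q(2007) = 27.87×10 + 2.10×240 + 1072.23×1 + 1.91×403 = 278.7 + 504 + 1072.23 + 769.73 = 2624.66
Index = 2656 / 2624.66 × 100 = 101.1941

101.2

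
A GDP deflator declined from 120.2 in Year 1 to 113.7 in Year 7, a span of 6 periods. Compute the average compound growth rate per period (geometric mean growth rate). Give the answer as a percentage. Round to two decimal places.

Growth factor = (113.7/120.2)^(1/6) = (0.945923)^(1/6) = 0.990777
Growth rate = 0.990777 − 1 = -0.009223 = -0.9223%

-0.92%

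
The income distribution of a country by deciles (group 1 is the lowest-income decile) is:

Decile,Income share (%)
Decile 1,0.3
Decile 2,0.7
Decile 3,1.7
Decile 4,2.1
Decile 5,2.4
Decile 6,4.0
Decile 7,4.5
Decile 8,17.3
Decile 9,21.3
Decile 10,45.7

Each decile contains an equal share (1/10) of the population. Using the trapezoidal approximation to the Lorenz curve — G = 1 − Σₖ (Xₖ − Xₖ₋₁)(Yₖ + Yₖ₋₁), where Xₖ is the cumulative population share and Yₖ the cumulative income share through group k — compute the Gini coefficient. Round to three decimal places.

Cumulative income shares Yₖ: 0.0030, 0.0100, 0.0270, 0.0480, 0.0720, 0.1120, 0.1570, 0.3300, 0.5430, 1.0000
Σ (Xₖ−Xₖ₋₁)(Yₖ+Yₖ₋₁) = (1/10)(0.0030+0.0000) + (1/10)(0.0100+0.0030) + (1/10)(0.0270+0.0100) + (1/10)(0.0480+0.0270) + (1/10)(0.0720+0.0480) + (1/10)(0.1120+0.0720) + (1/10)(0.1570+0.1120) + (1/10)(0.3300+0.1570) + (1/10)(0.5430+0.3300) + (1/10)(1.0000+0.5430)
  = 0.0003 + 0.0013 + 0.0037 + 0.0075 + 0.0120 + 0.0184 + 0.0269 + 0.0487 + 0.0873 + 0.1543 = 0.3604
G = 1 − 0.3604 = 0.6396

0.640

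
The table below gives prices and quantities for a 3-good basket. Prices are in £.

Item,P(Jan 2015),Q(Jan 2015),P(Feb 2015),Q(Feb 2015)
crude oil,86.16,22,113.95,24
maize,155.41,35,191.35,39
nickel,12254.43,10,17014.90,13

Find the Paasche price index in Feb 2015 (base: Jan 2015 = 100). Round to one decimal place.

Paasche price index uses current-period quantities as weights.
ΣP(Feb 2015)·Q(Feb 2015) = 113.95×24 + 191.35×39 + 17014.90×13 = 2734.8 + 7462.65 + 221193.7 = 231391.15
ΣP(Jan 2015)·Q(Feb 2015) = 86.16×24 + 155.41×39 + 12254.43×13 = 2067.84 + 6060.99 + 159307.59 = 167436.42
Index = 231391.15 / 167436.42 × 100 = 138.1964

138.2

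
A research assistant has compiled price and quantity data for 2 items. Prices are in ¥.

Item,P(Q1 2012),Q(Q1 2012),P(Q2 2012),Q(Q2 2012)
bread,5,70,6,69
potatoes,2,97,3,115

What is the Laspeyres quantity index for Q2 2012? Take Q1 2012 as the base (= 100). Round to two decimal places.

105.70

Laspeyres quantity index uses base-period prices as weights.
ΣP(Q1 2012)·Q(Q2 2012) = 5×69 + 2×115 = 345 + 230 = 575
ΣP(Q1 2012)·Q(Q1 2012) = 5×70 + 2×97 = 350 + 194 = 544
Index = 575 / 544 × 100 = 105.6985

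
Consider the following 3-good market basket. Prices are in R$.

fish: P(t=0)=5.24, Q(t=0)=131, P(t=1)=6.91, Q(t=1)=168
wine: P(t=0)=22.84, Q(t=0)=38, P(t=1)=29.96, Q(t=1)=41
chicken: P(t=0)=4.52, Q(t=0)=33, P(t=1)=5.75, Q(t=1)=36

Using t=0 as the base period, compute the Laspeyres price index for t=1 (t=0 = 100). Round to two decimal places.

131.11

Laspeyres price index uses base-period quantities as weights.
ΣP(t=1)·Q(t=0) = 6.91×131 + 29.96×38 + 5.75×33 = 905.21 + 1138.48 + 189.75 = 2233.44
ΣP(t=0)·Q(t=0) = 5.24×131 + 22.84×38 + 4.52×33 = 686.44 + 867.92 + 149.16 = 1703.52
Index = 2233.44 / 1703.52 × 100 = 131.1074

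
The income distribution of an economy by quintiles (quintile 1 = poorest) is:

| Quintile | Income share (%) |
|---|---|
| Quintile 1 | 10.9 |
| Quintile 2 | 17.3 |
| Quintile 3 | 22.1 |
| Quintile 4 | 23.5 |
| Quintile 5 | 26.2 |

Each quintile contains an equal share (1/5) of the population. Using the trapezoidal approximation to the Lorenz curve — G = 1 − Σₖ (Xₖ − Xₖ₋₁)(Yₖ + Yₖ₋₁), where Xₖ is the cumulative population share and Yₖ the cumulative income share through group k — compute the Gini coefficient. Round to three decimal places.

Cumulative income shares Yₖ: 0.1090, 0.2820, 0.5030, 0.7380, 1.0000
Σ (Xₖ−Xₖ₋₁)(Yₖ+Yₖ₋₁) = (1/5)(0.1090+0.0000) + (1/5)(0.2820+0.1090) + (1/5)(0.5030+0.2820) + (1/5)(0.7380+0.5030) + (1/5)(1.0000+0.7380)
  = 0.0218 + 0.0782 + 0.1570 + 0.2482 + 0.3476 = 0.8528
G = 1 − 0.8528 = 0.1472

0.147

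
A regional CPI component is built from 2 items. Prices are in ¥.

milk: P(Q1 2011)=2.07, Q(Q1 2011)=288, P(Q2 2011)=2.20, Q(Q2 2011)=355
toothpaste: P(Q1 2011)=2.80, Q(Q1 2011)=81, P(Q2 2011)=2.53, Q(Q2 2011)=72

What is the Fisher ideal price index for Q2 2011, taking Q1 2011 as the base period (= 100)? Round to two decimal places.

Laspeyres component (base-period weights):
ΣP(Q2 2011)Q(Q1 2011) = 2.20×288 + 2.53×81 = 633.6 + 204.93 = 838.53
ΣP(Q1 2011)Q(Q1 2011) = 2.07×288 + 2.80×81 = 596.16 + 226.8 = 822.96
L = 838.53 / 822.96 × 100 = 101.8920
Paasche component (current-period weights):
ΣP(Q2 2011)Q(Q2 2011) = 2.20×355 + 2.53×72 = 781 + 182.16 = 963.16
ΣP(Q1 2011)Q(Q2 2011) = 2.07×355 + 2.80×72 = 734.85 + 201.6 = 936.45
P = 963.16 / 936.45 × 100 = 102.8523
Fisher = √(L × P) = √(101.8920 × 102.8523) = 102.3710

102.37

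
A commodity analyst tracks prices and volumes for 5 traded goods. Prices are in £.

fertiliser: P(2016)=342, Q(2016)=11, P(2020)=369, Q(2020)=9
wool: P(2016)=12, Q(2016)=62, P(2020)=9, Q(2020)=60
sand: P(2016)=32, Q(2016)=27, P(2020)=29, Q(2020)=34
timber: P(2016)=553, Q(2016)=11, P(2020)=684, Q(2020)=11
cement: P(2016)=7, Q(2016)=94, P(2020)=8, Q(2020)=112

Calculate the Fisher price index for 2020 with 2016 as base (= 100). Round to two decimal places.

Laspeyres component (base-period weights):
ΣP(2020)Q(2016) = 369×11 + 9×62 + 29×27 + 684×11 + 8×94 = 4059 + 558 + 783 + 7524 + 752 = 13676
ΣP(2016)Q(2016) = 342×11 + 12×62 + 32×27 + 553×11 + 7×94 = 3762 + 744 + 864 + 6083 + 658 = 12111
L = 13676 / 12111 × 100 = 112.9221
Paasche component (current-period weights):
ΣP(2020)Q(2020) = 369×9 + 9×60 + 29×34 + 684×11 + 8×112 = 3321 + 540 + 986 + 7524 + 896 = 13267
ΣP(2016)Q(2020) = 342×9 + 12×60 + 32×34 + 553×11 + 7×112 = 3078 + 720 + 1088 + 6083 + 784 = 11753
P = 13267 / 11753 × 100 = 112.8818
Fisher = √(L × P) = √(112.9221 × 112.8818) = 112.9020

112.90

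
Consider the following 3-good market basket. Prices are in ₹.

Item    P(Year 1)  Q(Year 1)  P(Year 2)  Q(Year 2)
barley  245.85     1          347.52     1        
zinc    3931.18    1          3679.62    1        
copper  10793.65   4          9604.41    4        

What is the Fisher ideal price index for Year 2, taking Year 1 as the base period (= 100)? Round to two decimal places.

Laspeyres component (base-period weights):
ΣP(Year 2)Q(Year 1) = 347.52×1 + 3679.62×1 + 9604.41×4 = 347.52 + 3679.62 + 38417.64 = 42444.78
ΣP(Year 1)Q(Year 1) = 245.85×1 + 3931.18×1 + 10793.65×4 = 245.85 + 3931.18 + 43174.6 = 47351.63
L = 42444.78 / 47351.63 × 100 = 89.6374
Paasche component (current-period weights):
ΣP(Year 2)Q(Year 2) = 347.52×1 + 3679.62×1 + 9604.41×4 = 347.52 + 3679.62 + 38417.64 = 42444.78
ΣP(Year 1)Q(Year 2) = 245.85×1 + 3931.18×1 + 10793.65×4 = 245.85 + 3931.18 + 43174.6 = 47351.63
P = 42444.78 / 47351.63 × 100 = 89.6374
Fisher = √(L × P) = √(89.6374 × 89.6374) = 89.6374

89.64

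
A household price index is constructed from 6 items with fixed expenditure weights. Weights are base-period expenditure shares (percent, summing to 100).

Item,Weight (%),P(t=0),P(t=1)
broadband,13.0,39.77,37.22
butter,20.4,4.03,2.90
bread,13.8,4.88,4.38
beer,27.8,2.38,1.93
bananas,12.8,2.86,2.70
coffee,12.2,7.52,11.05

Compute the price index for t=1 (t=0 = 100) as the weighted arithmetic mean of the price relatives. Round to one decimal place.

91.8

broadband: 13.0 × (37.22/39.77) = 13.0 × 0.935881 = 12.1665
butter: 20.4 × (2.90/4.03) = 20.4 × 0.719603 = 14.6799
bread: 13.8 × (4.38/4.88) = 13.8 × 0.897541 = 12.3861
beer: 27.8 × (1.93/2.38) = 27.8 × 0.810924 = 22.5437
bananas: 12.8 × (2.70/2.86) = 12.8 × 0.944056 = 12.0839
coffee: 12.2 × (11.05/7.52) = 12.2 × 1.469415 = 17.9269
Index = Σ wᵢ·(p₁ᵢ/p₀ᵢ) = 12.1665 + 14.6799 + 12.3861 + 22.5437 + 12.0839 + 17.9269 = 91.7869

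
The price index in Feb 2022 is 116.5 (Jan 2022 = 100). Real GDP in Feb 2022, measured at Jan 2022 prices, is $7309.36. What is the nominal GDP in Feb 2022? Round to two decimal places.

Nominal = Real × (Index/100) = 7309.36 × (116.5/100)
        = 7309.36 × 1.165 = 8515.4044

8515.40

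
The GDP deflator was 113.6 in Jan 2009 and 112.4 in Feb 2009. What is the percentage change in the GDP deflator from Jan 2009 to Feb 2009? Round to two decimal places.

Change = (112.4 − 113.6) / 113.6 × 100
       = -1.2 / 113.6 × 100 = -1.0563%

-1.06%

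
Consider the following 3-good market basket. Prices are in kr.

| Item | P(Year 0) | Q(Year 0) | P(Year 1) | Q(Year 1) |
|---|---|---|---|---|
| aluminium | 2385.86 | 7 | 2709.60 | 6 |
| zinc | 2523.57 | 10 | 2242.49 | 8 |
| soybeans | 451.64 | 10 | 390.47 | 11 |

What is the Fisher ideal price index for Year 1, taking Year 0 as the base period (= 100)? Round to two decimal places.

97.52

Laspeyres component (base-period weights):
ΣP(Year 1)Q(Year 0) = 2709.60×7 + 2242.49×10 + 390.47×10 = 18967.2 + 22424.9 + 3904.7 = 45296.8
ΣP(Year 0)Q(Year 0) = 2385.86×7 + 2523.57×10 + 451.64×10 = 16701.02 + 25235.7 + 4516.4 = 46453.12
L = 45296.8 / 46453.12 × 100 = 97.5108
Paasche component (current-period weights):
ΣP(Year 1)Q(Year 1) = 2709.60×6 + 2242.49×8 + 390.47×11 = 16257.6 + 17939.92 + 4295.17 = 38492.69
ΣP(Year 0)Q(Year 1) = 2385.86×6 + 2523.57×8 + 451.64×11 = 14315.16 + 20188.56 + 4968.04 = 39471.76
P = 38492.69 / 39471.76 × 100 = 97.5196
Fisher = √(L × P) = √(97.5108 × 97.5196) = 97.5152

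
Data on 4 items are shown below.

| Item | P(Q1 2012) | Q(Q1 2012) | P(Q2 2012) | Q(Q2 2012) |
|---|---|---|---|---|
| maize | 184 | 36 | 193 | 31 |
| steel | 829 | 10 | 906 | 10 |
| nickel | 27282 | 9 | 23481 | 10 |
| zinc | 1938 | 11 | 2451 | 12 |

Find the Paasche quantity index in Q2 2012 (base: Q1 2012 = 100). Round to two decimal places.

109.82

Paasche quantity index uses current-period prices as weights.
ΣP(Q2 2012)·Q(Q2 2012) = 193×31 + 906×10 + 23481×10 + 2451×12 = 5983 + 9060 + 234810 + 29412 = 279265
ΣP(Q2 2012)·Q(Q1 2012) = 193×36 + 906×10 + 23481×9 + 2451×11 = 6948 + 9060 + 211329 + 26961 = 254298
Index = 279265 / 254298 × 100 = 109.8180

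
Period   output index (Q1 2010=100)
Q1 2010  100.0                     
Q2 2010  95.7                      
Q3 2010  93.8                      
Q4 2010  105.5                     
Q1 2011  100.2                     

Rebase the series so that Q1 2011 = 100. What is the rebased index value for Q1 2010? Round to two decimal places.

Rebased(Q1 2010) = 100.0 / 100.2 × 100 = 99.8004

99.80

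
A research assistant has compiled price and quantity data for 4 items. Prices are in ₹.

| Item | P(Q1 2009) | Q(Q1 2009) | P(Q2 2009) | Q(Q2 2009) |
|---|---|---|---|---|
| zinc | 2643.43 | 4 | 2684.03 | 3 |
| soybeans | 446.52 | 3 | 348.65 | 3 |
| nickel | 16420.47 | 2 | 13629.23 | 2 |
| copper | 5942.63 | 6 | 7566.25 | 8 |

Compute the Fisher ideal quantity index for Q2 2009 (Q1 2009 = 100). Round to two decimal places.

113.11

Laspeyres component (base-period weights):
ΣP(Q1 2009)Q(Q2 2009) = 2643.43×3 + 446.52×3 + 16420.47×2 + 5942.63×8 = 7930.29 + 1339.56 + 32840.94 + 47541.04 = 89651.83
ΣP(Q1 2009)Q(Q1 2009) = 2643.43×4 + 446.52×3 + 16420.47×2 + 5942.63×6 = 10573.72 + 1339.56 + 32840.94 + 35655.78 = 80410
L = 89651.83 / 80410 × 100 = 111.4934
Paasche component (current-period weights):
ΣP(Q2 2009)Q(Q2 2009) = 2684.03×3 + 348.65×3 + 13629.23×2 + 7566.25×8 = 8052.09 + 1045.95 + 27258.46 + 60530 = 96886.5
ΣP(Q2 2009)Q(Q1 2009) = 2684.03×4 + 348.65×3 + 13629.23×2 + 7566.25×6 = 10736.12 + 1045.95 + 27258.46 + 45397.5 = 84438.03
P = 96886.5 / 84438.03 × 100 = 114.7427
Fisher = √(L × P) = √(111.4934 × 114.7427) = 113.1064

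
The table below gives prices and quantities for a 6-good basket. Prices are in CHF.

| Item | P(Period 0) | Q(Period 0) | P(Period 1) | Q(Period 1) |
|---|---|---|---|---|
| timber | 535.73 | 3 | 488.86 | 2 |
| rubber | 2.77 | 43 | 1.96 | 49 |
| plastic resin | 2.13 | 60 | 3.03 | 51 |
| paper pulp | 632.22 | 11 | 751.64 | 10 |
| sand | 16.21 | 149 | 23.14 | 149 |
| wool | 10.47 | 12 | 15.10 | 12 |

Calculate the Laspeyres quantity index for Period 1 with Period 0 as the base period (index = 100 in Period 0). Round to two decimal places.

Laspeyres quantity index uses base-period prices as weights.
ΣP(Period 0)·Q(Period 1) = 535.73×2 + 2.77×49 + 2.13×51 + 632.22×10 + 16.21×149 + 10.47×12 = 1071.46 + 135.73 + 108.63 + 6322.2 + 2415.29 + 125.64 = 10178.95
ΣP(Period 0)·Q(Period 0) = 535.73×3 + 2.77×43 + 2.13×60 + 632.22×11 + 16.21×149 + 10.47×12 = 1607.19 + 119.11 + 127.8 + 6954.42 + 2415.29 + 125.64 = 11349.45
Index = 10178.95 / 11349.45 × 100 = 89.6867

89.69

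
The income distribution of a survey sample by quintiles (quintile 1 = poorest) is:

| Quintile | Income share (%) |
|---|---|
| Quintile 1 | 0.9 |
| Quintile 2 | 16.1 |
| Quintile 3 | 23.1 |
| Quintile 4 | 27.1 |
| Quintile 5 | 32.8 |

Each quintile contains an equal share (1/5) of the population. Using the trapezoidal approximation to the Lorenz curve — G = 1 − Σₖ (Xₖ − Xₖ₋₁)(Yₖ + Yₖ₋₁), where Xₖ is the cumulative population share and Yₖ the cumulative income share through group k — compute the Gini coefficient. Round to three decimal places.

Cumulative income shares Yₖ: 0.0090, 0.1700, 0.4010, 0.6720, 1.0000
Σ (Xₖ−Xₖ₋₁)(Yₖ+Yₖ₋₁) = (1/5)(0.0090+0.0000) + (1/5)(0.1700+0.0090) + (1/5)(0.4010+0.1700) + (1/5)(0.6720+0.4010) + (1/5)(1.0000+0.6720)
  = 0.0018 + 0.0358 + 0.1142 + 0.2146 + 0.3344 = 0.7008
G = 1 − 0.7008 = 0.2992

0.299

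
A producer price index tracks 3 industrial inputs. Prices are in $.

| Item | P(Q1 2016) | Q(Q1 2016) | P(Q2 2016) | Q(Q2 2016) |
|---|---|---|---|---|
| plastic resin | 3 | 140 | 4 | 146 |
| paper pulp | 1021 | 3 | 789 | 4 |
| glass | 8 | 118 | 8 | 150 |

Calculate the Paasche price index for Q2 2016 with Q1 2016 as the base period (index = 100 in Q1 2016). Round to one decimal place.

86.3

Paasche price index uses current-period quantities as weights.
ΣP(Q2 2016)·Q(Q2 2016) = 4×146 + 789×4 + 8×150 = 584 + 3156 + 1200 = 4940
ΣP(Q1 2016)·Q(Q2 2016) = 3×146 + 1021×4 + 8×150 = 438 + 4084 + 1200 = 5722
Index = 4940 / 5722 × 100 = 86.3334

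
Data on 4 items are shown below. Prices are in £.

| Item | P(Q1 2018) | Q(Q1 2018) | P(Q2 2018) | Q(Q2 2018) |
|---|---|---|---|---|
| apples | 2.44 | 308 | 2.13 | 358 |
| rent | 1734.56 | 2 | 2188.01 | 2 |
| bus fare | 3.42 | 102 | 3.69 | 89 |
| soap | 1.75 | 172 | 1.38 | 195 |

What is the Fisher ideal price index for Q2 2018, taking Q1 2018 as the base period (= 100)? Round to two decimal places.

115.45

Laspeyres component (base-period weights):
ΣP(Q2 2018)Q(Q1 2018) = 2.13×308 + 2188.01×2 + 3.69×102 + 1.38×172 = 656.04 + 4376.02 + 376.38 + 237.36 = 5645.8
ΣP(Q1 2018)Q(Q1 2018) = 2.44×308 + 1734.56×2 + 3.42×102 + 1.75×172 = 751.52 + 3469.12 + 348.84 + 301 = 4870.48
L = 5645.8 / 4870.48 × 100 = 115.9188
Paasche component (current-period weights):
ΣP(Q2 2018)Q(Q2 2018) = 2.13×358 + 2188.01×2 + 3.69×89 + 1.38×195 = 762.54 + 4376.02 + 328.41 + 269.1 = 5736.07
ΣP(Q1 2018)Q(Q2 2018) = 2.44×358 + 1734.56×2 + 3.42×89 + 1.75×195 = 873.52 + 3469.12 + 304.38 + 341.25 = 4988.27
P = 5736.07 / 4988.27 × 100 = 114.9912
Fisher = √(L × P) = √(115.9188 × 114.9912) = 115.4540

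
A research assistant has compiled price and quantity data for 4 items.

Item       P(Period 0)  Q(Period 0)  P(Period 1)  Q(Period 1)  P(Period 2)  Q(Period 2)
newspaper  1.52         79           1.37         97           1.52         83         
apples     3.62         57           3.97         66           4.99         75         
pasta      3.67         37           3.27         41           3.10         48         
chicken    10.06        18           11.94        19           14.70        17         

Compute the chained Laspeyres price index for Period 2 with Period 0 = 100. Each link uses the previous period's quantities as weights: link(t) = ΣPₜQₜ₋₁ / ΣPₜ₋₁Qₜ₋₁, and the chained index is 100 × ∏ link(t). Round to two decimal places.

Link Period 0→Period 1:
ΣP(Period 1)Q(Period 0) = 1.37×79 + 3.97×57 + 3.27×37 + 11.94×18 = 108.23 + 226.29 + 120.99 + 214.92 = 670.43
ΣP(Period 0)Q(Period 0) = 1.52×79 + 3.62×57 + 3.67×37 + 10.06×18 = 120.08 + 206.34 + 135.79 + 181.08 = 643.29
link = 670.43/643.29 = 1.042189
Link Period 1→Period 2:
ΣP(Period 2)Q(Period 1) = 1.52×97 + 4.99×66 + 3.10×41 + 14.70×19 = 147.44 + 329.34 + 127.1 + 279.3 = 883.18
ΣP(Period 1)Q(Period 1) = 1.37×97 + 3.97×66 + 3.27×41 + 11.94×19 = 132.89 + 262.02 + 134.07 + 226.86 = 755.84
link = 883.18/755.84 = 1.168475
Chained index = 100 × 1.042189 × 1.168475 = 121.7772

121.78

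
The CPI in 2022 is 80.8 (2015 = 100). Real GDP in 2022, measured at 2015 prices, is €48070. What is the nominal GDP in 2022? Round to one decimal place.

38840.6

Nominal = Real × (Index/100) = 48070 × (80.8/100)
        = 48070 × 0.808 = 38840.5600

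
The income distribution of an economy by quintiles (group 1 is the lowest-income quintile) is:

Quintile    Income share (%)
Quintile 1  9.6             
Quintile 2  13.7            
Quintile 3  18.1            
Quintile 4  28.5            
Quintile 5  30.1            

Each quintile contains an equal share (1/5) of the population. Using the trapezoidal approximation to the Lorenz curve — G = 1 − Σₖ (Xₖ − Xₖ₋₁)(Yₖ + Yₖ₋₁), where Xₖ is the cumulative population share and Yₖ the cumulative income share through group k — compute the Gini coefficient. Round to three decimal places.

Cumulative income shares Yₖ: 0.0960, 0.2330, 0.4140, 0.6990, 1.0000
Σ (Xₖ−Xₖ₋₁)(Yₖ+Yₖ₋₁) = (1/5)(0.0960+0.0000) + (1/5)(0.2330+0.0960) + (1/5)(0.4140+0.2330) + (1/5)(0.6990+0.4140) + (1/5)(1.0000+0.6990)
  = 0.0192 + 0.0658 + 0.1294 + 0.2226 + 0.3398 = 0.7768
G = 1 − 0.7768 = 0.2232

0.223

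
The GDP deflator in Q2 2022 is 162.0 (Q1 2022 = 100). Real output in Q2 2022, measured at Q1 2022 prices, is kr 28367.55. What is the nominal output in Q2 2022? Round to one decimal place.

45955.4

Nominal = Real × (Index/100) = 28367.55 × (162.0/100)
        = 28367.55 × 1.620 = 45955.4310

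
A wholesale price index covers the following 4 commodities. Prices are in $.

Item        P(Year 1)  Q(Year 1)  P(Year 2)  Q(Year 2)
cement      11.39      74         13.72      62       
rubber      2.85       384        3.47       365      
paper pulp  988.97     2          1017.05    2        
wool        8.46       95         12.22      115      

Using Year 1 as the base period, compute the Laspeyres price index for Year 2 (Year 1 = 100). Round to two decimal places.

117.46

Laspeyres price index uses base-period quantities as weights.
ΣP(Year 2)·Q(Year 1) = 13.72×74 + 3.47×384 + 1017.05×2 + 12.22×95 = 1015.28 + 1332.48 + 2034.1 + 1160.9 = 5542.76
ΣP(Year 1)·Q(Year 1) = 11.39×74 + 2.85×384 + 988.97×2 + 8.46×95 = 842.86 + 1094.4 + 1977.94 + 803.7 = 4718.9
Index = 5542.76 / 4718.9 × 100 = 117.4587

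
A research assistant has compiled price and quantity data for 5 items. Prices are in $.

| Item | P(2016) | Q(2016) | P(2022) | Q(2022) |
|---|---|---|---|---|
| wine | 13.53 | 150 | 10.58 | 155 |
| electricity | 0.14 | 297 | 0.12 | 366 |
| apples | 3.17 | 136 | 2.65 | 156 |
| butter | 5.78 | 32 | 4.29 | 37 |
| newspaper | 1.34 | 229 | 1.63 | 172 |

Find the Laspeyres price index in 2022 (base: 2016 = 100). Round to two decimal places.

Laspeyres price index uses base-period quantities as weights.
ΣP(2022)·Q(2016) = 10.58×150 + 0.12×297 + 2.65×136 + 4.29×32 + 1.63×229 = 1587 + 35.64 + 360.4 + 137.28 + 373.27 = 2493.59
ΣP(2016)·Q(2016) = 13.53×150 + 0.14×297 + 3.17×136 + 5.78×32 + 1.34×229 = 2029.5 + 41.58 + 431.12 + 184.96 + 306.86 = 2994.02
Index = 2493.59 / 2994.02 × 100 = 83.2857

83.29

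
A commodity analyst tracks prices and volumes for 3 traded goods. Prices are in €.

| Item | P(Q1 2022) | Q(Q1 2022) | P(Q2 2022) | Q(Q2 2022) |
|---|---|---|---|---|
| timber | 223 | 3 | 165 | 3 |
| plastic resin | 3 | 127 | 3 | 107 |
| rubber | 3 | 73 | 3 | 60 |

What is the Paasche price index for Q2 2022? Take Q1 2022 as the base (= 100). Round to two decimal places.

85.13

Paasche price index uses current-period quantities as weights.
ΣP(Q2 2022)·Q(Q2 2022) = 165×3 + 3×107 + 3×60 = 495 + 321 + 180 = 996
ΣP(Q1 2022)·Q(Q2 2022) = 223×3 + 3×107 + 3×60 = 669 + 321 + 180 = 1170
Index = 996 / 1170 × 100 = 85.1282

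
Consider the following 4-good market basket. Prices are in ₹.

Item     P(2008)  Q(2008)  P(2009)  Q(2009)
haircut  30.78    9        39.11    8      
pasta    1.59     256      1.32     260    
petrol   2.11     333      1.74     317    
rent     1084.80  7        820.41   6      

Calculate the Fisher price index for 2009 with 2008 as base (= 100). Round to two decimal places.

78.15

Laspeyres component (base-period weights):
ΣP(2009)Q(2008) = 39.11×9 + 1.32×256 + 1.74×333 + 820.41×7 = 351.99 + 337.92 + 579.42 + 5742.87 = 7012.2
ΣP(2008)Q(2008) = 30.78×9 + 1.59×256 + 2.11×333 + 1084.80×7 = 277.02 + 407.04 + 702.63 + 7593.6 = 8980.29
L = 7012.2 / 8980.29 × 100 = 78.0843
Paasche component (current-period weights):
ΣP(2009)Q(2009) = 39.11×8 + 1.32×260 + 1.74×317 + 820.41×6 = 312.88 + 343.2 + 551.58 + 4922.46 = 6130.12
ΣP(2008)Q(2009) = 30.78×8 + 1.59×260 + 2.11×317 + 1084.80×6 = 246.24 + 413.4 + 668.87 + 6508.8 = 7837.31
P = 6130.12 / 7837.31 × 100 = 78.2171
Fisher = √(L × P) = √(78.0843 × 78.2171) = 78.1507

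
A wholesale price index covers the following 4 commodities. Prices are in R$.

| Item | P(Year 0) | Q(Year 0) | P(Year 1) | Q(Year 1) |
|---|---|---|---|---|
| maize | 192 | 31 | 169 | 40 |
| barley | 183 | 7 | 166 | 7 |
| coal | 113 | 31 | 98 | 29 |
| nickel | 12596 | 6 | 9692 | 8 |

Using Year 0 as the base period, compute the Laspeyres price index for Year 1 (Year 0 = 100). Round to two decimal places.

Laspeyres price index uses base-period quantities as weights.
ΣP(Year 1)·Q(Year 0) = 169×31 + 166×7 + 98×31 + 9692×6 = 5239 + 1162 + 3038 + 58152 = 67591
ΣP(Year 0)·Q(Year 0) = 192×31 + 183×7 + 113×31 + 12596×6 = 5952 + 1281 + 3503 + 75576 = 86312
Index = 67591 / 86312 × 100 = 78.3101

78.31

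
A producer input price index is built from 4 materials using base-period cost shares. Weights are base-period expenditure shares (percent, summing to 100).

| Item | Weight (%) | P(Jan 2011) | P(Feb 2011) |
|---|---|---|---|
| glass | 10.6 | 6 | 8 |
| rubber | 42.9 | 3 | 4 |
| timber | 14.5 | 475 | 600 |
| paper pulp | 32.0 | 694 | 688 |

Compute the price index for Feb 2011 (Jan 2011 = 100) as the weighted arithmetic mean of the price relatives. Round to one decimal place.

glass: 10.6 × (8/6) = 10.6 × 1.333333 = 14.1333
rubber: 42.9 × (4/3) = 42.9 × 1.333333 = 57.2000
timber: 14.5 × (600/475) = 14.5 × 1.263158 = 18.3158
paper pulp: 32.0 × (688/694) = 32.0 × 0.991354 = 31.7233
Index = Σ wᵢ·(p₁ᵢ/p₀ᵢ) = 14.1333 + 57.2000 + 18.3158 + 31.7233 = 121.3725

121.4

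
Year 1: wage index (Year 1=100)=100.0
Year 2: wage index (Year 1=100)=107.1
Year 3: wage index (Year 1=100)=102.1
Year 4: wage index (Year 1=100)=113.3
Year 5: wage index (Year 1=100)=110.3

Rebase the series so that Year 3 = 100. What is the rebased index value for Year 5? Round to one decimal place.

Rebased(Year 5) = 110.3 / 102.1 × 100 = 108.0313

108.0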